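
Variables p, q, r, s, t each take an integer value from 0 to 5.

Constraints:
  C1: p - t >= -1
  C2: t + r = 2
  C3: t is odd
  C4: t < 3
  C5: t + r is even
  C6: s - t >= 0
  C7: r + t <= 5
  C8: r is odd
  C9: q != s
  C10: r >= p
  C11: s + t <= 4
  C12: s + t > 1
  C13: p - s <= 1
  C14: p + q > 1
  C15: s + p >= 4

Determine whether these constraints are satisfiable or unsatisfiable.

Try p = 1, q = 2, r = 1, s = 3, t = 1.
Check constraint 1: p - t = 0; constraint 2: t + r = 2. The remaining constraints are straightforward to verify.

Satisfiable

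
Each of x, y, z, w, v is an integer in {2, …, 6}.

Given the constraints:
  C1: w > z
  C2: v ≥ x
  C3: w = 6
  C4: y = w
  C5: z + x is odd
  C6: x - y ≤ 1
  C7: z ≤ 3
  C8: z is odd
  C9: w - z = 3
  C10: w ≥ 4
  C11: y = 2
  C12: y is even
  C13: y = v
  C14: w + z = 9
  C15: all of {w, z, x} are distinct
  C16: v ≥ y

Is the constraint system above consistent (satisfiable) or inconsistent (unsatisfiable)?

Unsatisfiable

Constraint 11 fixes y = 2 and constraint 3 fixes w = 6, but constraint 4 requires y = w. Since 2 ≠ 6, contradiction.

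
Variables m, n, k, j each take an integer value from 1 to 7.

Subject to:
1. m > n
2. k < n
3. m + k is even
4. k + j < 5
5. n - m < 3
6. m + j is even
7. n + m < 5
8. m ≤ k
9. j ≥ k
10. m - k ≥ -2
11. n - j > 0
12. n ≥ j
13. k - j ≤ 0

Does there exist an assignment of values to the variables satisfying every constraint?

Constraints 1, 8, 11, and 13 give n < m, m ≤ k, k ≤ j, j < n. Chaining: n < m ≤ k ≤ j < n, which forces n < n — impossible.

Unsatisfiable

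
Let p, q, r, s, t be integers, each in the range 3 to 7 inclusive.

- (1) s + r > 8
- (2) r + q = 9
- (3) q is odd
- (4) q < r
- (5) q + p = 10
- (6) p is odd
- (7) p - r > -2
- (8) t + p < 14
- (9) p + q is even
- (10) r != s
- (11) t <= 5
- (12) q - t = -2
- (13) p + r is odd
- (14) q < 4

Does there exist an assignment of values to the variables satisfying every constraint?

Take p = 7, q = 3, r = 6, s = 5, t = 5. Then constraint 1: s + r = 11; constraint 2: r + q = 9; constraint 5: q + p = 10, and every other listed constraint is also met.

Satisfiable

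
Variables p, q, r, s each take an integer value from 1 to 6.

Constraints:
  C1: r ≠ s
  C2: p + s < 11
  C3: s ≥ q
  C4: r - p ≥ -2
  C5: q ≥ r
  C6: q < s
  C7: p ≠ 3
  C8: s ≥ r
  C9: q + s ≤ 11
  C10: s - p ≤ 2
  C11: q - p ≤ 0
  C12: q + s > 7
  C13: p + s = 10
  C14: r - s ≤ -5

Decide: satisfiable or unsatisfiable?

Constraints 4, 10, and 14 give r − p ≥ -2, p − s ≥ -2, s − r ≥ 5.
Adding all 3 inequalities: the left sides telescope to 0, and the right sides sum to (-2) + (-2) + 5 = 1. So 0 ≥ 1, which is false.

Unsatisfiable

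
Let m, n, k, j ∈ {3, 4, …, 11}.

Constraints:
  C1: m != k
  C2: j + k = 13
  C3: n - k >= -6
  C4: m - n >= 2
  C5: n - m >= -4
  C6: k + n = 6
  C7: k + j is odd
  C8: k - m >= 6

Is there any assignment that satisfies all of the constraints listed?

Constraints 3, 4, and 8 give m − n ≥ 2, n − k ≥ -6, k − m ≥ 6.
Adding all 3 inequalities: the left sides telescope to 0, and the right sides sum to 2 + (-6) + 6 = 2. So 0 ≥ 2, which is false.

Unsatisfiable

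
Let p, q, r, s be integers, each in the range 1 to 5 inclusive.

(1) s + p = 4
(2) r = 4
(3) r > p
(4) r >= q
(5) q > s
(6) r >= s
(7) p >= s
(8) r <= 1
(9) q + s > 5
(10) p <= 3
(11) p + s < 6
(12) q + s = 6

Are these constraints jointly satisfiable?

From constraints 4 and 8: q ≤ r ≤ 1. From constraints 7 and 10: s ≤ p ≤ 3. Hence q + s ≤ 4. But constraint 12 requires q + s = 6, and 6 > 4. Contradiction.

Unsatisfiable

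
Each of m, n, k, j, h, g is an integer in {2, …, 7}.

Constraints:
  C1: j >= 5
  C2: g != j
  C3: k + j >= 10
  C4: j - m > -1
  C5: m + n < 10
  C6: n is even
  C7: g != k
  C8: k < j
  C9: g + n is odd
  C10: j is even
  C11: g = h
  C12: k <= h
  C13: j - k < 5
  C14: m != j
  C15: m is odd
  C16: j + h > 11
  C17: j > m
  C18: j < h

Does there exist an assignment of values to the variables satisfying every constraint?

One satisfying assignment is m = 5, n = 2, k = 4, j = 6, h = 7, g = 7.
For the less obvious constraints — constraint 3: k + j = 10; constraint 4: j - m = 1 — and the others hold by inspection.

Satisfiable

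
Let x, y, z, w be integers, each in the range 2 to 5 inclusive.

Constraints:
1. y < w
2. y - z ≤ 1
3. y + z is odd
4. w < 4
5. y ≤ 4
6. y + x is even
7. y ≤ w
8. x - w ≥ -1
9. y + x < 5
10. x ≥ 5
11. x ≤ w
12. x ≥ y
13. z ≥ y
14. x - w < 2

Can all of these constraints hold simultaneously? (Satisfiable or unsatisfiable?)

From constraints 10 and 11: w ≥ x and x ≥ 5, so w ≥ 5. From constraint 4: w ≤ 3. But 3 < 5, so no value of w works.

Unsatisfiable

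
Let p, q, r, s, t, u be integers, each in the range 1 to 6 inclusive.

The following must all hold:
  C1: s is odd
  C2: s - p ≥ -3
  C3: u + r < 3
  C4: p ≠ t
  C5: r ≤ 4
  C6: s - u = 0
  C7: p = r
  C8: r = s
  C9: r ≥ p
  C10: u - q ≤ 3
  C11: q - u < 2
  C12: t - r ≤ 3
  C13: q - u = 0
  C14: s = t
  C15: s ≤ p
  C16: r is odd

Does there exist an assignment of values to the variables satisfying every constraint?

Unsatisfiable

From constraints 7, 8, and 14, p = r = s = t, so p = t. But constraint 4 says p ≠ t. Contradiction.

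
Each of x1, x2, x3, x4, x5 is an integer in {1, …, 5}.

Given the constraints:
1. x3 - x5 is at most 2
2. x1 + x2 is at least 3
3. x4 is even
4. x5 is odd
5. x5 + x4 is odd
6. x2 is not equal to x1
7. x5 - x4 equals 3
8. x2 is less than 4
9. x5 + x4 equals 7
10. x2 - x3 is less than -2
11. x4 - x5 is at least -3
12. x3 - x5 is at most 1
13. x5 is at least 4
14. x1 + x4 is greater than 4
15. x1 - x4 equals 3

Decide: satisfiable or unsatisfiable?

Setting (x1, x2, x3, x4, x5) = (5, 1, 5, 2, 5) satisfies everything: constraint 1: x3 - x5 = 0; constraint 2: x1 + x2 = 6, and the others follow.

Satisfiable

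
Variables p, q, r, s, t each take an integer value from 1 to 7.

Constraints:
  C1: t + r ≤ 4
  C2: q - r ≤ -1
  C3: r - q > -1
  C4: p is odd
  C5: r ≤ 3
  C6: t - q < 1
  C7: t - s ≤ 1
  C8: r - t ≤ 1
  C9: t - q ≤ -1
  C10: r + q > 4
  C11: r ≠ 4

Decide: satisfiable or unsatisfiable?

Constraints 2, 8, and 9 give r − q ≥ 1, q − t ≥ 1, t − r ≥ -1.
Adding all 3 inequalities: the left sides telescope to 0, and the right sides sum to 1 + 1 + (-1) = 1. So 0 ≥ 1, which is false.

Unsatisfiable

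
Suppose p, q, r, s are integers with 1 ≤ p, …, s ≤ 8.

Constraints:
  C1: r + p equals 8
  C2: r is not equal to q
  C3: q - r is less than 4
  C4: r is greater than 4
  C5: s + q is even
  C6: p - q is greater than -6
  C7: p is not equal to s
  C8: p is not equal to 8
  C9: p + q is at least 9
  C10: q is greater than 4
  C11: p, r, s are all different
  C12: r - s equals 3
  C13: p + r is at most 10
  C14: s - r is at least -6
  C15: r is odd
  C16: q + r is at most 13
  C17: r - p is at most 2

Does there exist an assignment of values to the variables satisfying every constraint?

Setting (p, q, r, s) = (3, 8, 5, 2) satisfies everything: constraint 1: r + p = 8; constraint 3: q - r = 3; constraint 6: p - q = -5, and the others follow.

Satisfiable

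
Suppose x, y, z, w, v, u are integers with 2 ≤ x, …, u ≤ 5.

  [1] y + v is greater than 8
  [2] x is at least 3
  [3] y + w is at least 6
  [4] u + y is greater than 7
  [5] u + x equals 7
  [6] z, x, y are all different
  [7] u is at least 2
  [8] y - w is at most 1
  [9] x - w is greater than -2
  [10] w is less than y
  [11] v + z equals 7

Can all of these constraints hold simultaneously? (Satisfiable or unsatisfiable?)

Satisfiable

Try x = 4, y = 5, z = 3, w = 4, v = 4, u = 3.
Check constraint 1: y + v = 9; constraint 3: y + w = 9; constraint 4: u + y = 8. The remaining constraints are straightforward to verify.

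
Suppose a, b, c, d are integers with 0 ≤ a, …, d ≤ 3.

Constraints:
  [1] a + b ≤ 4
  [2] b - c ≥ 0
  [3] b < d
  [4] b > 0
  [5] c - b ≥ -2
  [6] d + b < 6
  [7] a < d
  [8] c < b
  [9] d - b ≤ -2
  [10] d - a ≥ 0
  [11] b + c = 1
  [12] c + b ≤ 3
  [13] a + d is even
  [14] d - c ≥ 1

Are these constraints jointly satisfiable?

Constraints 5, 9, and 14 give d − c ≥ 1, c − b ≥ -2, b − d ≥ 2.
Adding all 3 inequalities: the left sides telescope to 0, and the right sides sum to 1 + (-2) + 2 = 1. So 0 ≥ 1, which is false.

Unsatisfiable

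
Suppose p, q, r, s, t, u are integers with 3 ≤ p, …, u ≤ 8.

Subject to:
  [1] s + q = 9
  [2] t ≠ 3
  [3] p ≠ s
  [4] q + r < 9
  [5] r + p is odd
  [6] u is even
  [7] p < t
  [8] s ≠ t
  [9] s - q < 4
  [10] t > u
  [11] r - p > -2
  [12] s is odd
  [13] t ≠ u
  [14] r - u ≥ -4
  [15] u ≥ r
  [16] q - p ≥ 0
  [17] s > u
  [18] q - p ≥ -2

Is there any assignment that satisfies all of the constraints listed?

Take p = 4, q = 4, r = 3, s = 5, t = 7, u = 4. Then constraint 1: s + q = 9; constraint 4: q + r = 7; constraint 9: s - q = 1, and every other listed constraint is also met.

Satisfiable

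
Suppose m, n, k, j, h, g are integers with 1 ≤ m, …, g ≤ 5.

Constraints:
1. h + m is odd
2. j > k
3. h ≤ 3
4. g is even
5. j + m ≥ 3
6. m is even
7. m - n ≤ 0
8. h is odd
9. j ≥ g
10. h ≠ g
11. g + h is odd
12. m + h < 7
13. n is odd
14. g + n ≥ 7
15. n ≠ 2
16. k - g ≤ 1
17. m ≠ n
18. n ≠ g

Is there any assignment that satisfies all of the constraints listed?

Setting (m, n, k, j, h, g) = (2, 5, 1, 2, 3, 2) satisfies everything: constraint 5: j + m = 4; constraint 7: m - n = -3, and the others follow.

Satisfiable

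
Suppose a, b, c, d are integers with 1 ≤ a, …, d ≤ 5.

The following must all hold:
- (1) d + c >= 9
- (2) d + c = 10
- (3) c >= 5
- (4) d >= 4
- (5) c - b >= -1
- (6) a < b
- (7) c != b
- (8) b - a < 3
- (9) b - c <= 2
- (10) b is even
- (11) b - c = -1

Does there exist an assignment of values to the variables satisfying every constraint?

The assignment a = 3, b = 4, c = 5, d = 5 works:
  constraint 1 holds since d + c = 10.
  constraint 2 holds since d + c = 10.
  constraint 5 holds since c - b = 1.
The rest check out directly.

Satisfiable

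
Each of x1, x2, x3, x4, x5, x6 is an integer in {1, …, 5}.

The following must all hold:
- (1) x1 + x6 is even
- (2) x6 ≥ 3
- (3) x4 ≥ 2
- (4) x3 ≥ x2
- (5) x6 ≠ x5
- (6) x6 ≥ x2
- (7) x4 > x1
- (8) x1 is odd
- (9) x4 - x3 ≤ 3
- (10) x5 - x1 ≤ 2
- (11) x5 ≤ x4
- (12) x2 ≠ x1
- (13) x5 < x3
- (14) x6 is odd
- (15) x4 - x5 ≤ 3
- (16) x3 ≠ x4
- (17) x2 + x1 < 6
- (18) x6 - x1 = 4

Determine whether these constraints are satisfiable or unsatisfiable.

The assignment x1 = 1, x2 = 2, x3 = 2, x4 = 3, x5 = 1, x6 = 5 works:
  constraint 9 holds since x4 - x3 = 1.
  constraint 10 holds since x5 - x1 = 0.
The rest check out directly.

Satisfiable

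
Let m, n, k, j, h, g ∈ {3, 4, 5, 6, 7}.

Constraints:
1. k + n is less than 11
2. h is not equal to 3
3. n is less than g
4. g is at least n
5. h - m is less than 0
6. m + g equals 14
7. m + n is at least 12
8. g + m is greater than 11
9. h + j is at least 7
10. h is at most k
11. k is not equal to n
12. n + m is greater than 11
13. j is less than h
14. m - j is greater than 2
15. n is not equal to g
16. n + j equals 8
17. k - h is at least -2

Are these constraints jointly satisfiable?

One satisfying assignment is m = 7, n = 5, k = 4, j = 3, h = 4, g = 7.
For the less obvious constraints — constraint 1: k + n = 9; constraint 5: h - m = -3 — and the others hold by inspection.

Satisfiable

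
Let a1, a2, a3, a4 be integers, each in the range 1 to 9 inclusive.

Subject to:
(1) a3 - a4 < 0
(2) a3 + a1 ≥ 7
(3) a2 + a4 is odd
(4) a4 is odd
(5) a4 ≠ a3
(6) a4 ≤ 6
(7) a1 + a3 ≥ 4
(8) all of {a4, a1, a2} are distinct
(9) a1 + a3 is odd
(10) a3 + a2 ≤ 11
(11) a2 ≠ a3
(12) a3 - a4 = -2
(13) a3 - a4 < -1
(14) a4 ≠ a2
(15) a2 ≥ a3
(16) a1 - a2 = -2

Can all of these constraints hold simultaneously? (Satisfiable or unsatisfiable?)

Satisfiable

Take a1 = 6, a2 = 8, a3 = 1, a4 = 3. Then constraint 1: a3 - a4 = -2; constraint 2: a3 + a1 = 7, and every other listed constraint is also met.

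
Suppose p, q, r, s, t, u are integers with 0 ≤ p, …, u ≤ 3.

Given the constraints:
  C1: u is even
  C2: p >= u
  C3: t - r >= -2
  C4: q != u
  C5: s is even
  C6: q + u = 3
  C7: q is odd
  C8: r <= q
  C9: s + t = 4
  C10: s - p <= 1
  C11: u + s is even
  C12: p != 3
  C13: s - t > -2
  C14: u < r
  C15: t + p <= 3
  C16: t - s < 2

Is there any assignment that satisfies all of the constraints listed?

Setting (p, q, r, s, t, u) = (1, 3, 2, 2, 2, 0) satisfies everything: constraint 3: t - r = 0; constraint 6: q + u = 3; constraint 9: s + t = 4, and the others follow.

Satisfiable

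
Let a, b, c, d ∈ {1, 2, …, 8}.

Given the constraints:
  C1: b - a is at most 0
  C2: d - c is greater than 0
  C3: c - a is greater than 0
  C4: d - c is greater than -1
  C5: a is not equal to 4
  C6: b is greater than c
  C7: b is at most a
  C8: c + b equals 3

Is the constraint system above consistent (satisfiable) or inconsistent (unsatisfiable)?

Unsatisfiable

Constraints 3, 6, and 7 give a < c, c < b, b ≤ a. Chaining: a < c < b ≤ a, which forces a < a — impossible.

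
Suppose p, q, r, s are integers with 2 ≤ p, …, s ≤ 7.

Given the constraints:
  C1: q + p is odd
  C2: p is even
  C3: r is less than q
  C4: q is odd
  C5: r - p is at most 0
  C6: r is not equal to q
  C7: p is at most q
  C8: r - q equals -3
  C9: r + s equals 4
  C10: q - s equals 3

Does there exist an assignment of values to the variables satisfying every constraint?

Satisfiable

Try p = 4, q = 5, r = 2, s = 2.
Check constraint 5: r - p = -2; constraint 8: r - q = -3; constraint 9: r + s = 4. The remaining constraints are straightforward to verify.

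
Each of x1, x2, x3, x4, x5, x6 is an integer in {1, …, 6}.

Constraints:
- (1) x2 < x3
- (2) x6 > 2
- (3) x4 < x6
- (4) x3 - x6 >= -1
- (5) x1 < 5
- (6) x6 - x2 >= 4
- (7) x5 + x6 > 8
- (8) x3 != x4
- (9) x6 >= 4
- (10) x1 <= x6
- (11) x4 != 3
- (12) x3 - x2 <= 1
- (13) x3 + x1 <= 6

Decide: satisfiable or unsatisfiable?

Constraints 4, 6, and 12 give x6 − x2 ≥ 4, x2 − x3 ≥ -1, x3 − x6 ≥ -1.
Adding all 3 inequalities: the left sides telescope to 0, and the right sides sum to 4 + (-1) + (-1) = 2. So 0 ≥ 2, which is false.

Unsatisfiable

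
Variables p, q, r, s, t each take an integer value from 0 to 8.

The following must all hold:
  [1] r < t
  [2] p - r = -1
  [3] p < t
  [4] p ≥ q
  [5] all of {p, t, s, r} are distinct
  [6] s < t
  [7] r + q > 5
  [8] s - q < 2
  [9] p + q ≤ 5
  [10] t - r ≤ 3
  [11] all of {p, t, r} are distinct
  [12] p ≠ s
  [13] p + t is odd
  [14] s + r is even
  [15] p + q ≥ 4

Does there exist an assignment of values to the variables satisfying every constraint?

Satisfiable

The assignment p = 4, q = 1, r = 5, s = 1, t = 7 works:
  constraint 2 holds since p - r = -1.
  constraint 7 holds since r + q = 6.
  constraint 8 holds since s - q = 0.
The rest check out directly.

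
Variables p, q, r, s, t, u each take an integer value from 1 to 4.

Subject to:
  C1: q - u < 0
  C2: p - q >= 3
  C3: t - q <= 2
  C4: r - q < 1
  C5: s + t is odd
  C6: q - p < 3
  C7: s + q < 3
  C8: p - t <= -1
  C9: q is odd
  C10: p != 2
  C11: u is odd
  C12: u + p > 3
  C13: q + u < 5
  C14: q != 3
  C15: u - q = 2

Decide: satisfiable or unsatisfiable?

Constraints 2, 3, and 8 give q − t ≥ -2, t − p ≥ 1, p − q ≥ 3.
Adding all 3 inequalities: the left sides telescope to 0, and the right sides sum to (-2) + 1 + 3 = 2. So 0 ≥ 2, which is false.

Unsatisfiable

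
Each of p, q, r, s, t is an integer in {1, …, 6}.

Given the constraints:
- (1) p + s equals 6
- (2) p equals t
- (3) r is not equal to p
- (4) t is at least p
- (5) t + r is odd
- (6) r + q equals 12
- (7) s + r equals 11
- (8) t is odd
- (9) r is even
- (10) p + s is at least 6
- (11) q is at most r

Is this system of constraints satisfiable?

Take p = 1, q = 6, r = 6, s = 5, t = 1. Then constraint 1: p + s = 6; constraint 6: r + q = 12, and every other listed constraint is also met.

Satisfiable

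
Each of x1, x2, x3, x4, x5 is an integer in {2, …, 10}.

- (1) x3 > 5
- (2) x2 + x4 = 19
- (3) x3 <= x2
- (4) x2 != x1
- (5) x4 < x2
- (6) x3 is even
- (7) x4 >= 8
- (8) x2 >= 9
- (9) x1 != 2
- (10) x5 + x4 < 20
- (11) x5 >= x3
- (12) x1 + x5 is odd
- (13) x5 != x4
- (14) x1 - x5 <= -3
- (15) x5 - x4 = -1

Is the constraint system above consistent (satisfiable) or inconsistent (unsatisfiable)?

Setting (x1, x2, x3, x4, x5) = (5, 10, 8, 9, 8) satisfies everything: constraint 2: x2 + x4 = 19; constraint 10: x5 + x4 = 17, and the others follow.

Satisfiable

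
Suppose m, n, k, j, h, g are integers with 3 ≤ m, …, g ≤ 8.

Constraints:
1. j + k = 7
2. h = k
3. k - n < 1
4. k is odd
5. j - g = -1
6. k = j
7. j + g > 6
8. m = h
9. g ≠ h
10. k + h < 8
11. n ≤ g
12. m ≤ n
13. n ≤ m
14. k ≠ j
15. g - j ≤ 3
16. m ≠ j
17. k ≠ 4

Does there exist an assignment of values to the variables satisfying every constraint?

Unsatisfiable

From constraints 2, 6, and 8, m = h = k = j, so m = j. But constraint 16 says m ≠ j. Contradiction.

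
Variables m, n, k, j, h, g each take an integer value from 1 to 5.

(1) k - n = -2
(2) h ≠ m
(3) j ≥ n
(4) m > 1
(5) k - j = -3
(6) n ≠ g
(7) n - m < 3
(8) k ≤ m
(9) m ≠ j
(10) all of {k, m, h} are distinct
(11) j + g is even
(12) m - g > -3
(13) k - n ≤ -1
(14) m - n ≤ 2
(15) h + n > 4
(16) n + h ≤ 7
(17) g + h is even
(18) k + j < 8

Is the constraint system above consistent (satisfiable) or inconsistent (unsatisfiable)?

Setting (m, n, k, j, h, g) = (3, 3, 1, 4, 2, 4) satisfies everything: constraint 1: k - n = -2; constraint 5: k - j = -3; constraint 7: n - m = 0, and the others follow.

Satisfiable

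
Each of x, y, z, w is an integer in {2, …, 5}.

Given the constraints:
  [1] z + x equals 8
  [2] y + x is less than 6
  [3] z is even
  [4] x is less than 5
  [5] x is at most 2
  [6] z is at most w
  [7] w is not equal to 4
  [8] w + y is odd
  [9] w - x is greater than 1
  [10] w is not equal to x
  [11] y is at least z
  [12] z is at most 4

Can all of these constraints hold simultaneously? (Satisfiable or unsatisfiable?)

Unsatisfiable

From constraint 12: z ≤ 4. From constraint 5: x ≤ 2. Hence z + x ≤ 6. But constraint 1 requires z + x = 8, and 8 > 6. Contradiction.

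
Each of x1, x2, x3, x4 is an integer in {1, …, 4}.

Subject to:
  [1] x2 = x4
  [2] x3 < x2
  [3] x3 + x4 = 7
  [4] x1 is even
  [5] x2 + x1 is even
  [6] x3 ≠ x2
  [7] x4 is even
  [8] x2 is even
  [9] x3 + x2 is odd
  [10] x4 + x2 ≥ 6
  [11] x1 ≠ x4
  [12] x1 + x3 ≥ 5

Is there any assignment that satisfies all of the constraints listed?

Satisfiable

One satisfying assignment is x1 = 2, x2 = 4, x3 = 3, x4 = 4.
For the less obvious constraints — constraint 3: x3 + x4 = 7; constraint 10: x4 + x2 = 8; constraint 12: x1 + x3 = 5 — and the others hold by inspection.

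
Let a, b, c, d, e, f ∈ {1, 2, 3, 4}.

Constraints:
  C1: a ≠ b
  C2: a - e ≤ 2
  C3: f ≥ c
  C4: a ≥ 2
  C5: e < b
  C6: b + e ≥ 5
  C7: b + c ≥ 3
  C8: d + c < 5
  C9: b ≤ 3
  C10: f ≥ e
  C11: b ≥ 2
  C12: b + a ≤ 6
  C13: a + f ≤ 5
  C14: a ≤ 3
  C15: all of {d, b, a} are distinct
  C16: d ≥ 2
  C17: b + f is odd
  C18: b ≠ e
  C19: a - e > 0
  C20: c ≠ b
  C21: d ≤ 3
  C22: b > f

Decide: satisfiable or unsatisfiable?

Constraints 4, 9, 11, 14, 16, and 21 confine each of d, b, a to the 2 values {2, 3}.
Constraint 15 requires all 3 of them to be distinct, but only 2 values are available — impossible by the pigeonhole principle.

Unsatisfiable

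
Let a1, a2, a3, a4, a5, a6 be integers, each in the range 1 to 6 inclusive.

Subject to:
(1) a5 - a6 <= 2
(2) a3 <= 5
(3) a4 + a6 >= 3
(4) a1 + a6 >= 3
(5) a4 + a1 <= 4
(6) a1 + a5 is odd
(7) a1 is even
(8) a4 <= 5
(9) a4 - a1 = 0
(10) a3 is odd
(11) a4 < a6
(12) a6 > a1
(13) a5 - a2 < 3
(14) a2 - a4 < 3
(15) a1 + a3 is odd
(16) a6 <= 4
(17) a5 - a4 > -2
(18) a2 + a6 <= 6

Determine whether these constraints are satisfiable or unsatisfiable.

One satisfying assignment is a1 = 2, a2 = 2, a3 = 3, a4 = 2, a5 = 3, a6 = 3.
For the less obvious constraints — constraint 1: a5 - a6 = 0; constraint 3: a4 + a6 = 5; constraint 4: a1 + a6 = 5 — and the others hold by inspection.

Satisfiable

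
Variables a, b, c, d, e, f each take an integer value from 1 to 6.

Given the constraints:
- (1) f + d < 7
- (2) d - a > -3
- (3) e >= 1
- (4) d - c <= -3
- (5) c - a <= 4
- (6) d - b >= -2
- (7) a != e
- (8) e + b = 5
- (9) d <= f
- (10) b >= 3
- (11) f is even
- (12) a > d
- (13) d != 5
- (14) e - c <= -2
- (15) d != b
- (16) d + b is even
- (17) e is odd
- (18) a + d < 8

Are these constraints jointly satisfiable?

Satisfiable

Setting (a, b, c, d, e, f) = (3, 4, 6, 2, 1, 2) satisfies everything: constraint 1: f + d = 4; constraint 2: d - a = -1; constraint 4: d - c = -4, and the others follow.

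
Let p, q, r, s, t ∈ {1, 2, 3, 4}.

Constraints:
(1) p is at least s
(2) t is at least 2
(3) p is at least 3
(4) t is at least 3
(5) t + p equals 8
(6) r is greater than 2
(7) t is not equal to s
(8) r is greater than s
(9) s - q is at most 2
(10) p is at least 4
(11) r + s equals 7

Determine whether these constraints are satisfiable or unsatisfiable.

Satisfiable

One satisfying assignment is p = 4, q = 3, r = 4, s = 3, t = 4.
For the less obvious constraints — constraint 5: t + p = 8; constraint 9: s - q = 0 — and the others hold by inspection.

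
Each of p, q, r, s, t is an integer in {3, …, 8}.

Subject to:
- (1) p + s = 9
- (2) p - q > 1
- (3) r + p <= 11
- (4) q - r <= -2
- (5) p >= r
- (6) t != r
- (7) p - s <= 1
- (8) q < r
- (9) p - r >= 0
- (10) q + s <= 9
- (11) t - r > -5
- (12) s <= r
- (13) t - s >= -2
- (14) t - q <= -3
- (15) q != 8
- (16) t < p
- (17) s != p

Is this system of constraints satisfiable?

Unsatisfiable

Constraints 4, 7, 9, 13, and 14 give r − q ≥ 2, q − t ≥ 3, t − s ≥ -2, s − p ≥ -1, p − r ≥ 0.
Adding all 5 inequalities: the left sides telescope to 0, and the right sides sum to 2 + 3 + (-2) + (-1) + 0 = 2. So 0 ≥ 2, which is false.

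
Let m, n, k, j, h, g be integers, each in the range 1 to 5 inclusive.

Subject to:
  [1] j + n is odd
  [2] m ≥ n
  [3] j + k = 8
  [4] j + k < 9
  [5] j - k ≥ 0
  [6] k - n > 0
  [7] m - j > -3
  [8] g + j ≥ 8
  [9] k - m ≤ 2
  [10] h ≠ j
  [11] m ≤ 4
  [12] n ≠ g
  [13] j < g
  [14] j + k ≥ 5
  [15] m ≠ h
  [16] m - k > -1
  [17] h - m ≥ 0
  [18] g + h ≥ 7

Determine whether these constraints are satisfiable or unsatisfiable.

One satisfying assignment is m = 4, n = 3, k = 4, j = 4, h = 5, g = 5.
For the less obvious constraints — constraint 3: j + k = 8; constraint 4: j + k = 8; constraint 5: j - k = 0 — and the others hold by inspection.

Satisfiable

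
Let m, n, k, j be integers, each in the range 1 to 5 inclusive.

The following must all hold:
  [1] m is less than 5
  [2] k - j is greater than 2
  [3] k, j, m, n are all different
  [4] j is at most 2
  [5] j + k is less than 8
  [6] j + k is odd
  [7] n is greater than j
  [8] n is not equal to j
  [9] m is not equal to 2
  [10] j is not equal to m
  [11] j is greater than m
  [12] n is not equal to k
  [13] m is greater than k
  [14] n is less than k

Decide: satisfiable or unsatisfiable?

Unsatisfiable

Constraints 7, 11, 13, and 14 give m < j, j < n, n < k, k < m. Chaining: m < j < n < k < m, which forces m < m — impossible.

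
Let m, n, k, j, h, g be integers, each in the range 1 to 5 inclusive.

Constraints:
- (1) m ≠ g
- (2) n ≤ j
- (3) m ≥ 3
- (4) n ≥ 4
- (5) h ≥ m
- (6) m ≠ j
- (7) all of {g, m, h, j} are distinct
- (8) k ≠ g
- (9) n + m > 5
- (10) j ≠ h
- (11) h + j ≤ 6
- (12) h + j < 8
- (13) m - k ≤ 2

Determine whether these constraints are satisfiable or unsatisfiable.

From constraints 3 and 5: h ≥ m ≥ 3. From constraints 2 and 4: j ≥ n ≥ 4. Hence h + j ≥ 7. But constraint 11 requires h + j ≤ 6, and 6 < 7. Contradiction.

Unsatisfiable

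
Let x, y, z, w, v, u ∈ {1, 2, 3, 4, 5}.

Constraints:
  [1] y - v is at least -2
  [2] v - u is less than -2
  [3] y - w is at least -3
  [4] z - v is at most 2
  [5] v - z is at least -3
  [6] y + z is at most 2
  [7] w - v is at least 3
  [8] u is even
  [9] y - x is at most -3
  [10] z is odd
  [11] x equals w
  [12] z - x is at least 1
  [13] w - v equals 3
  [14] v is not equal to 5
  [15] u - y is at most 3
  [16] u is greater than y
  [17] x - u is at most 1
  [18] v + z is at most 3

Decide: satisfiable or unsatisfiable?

Constraints 3, 4, 7, 9, and 12 give y − w ≥ -3, w − v ≥ 3, v − z ≥ -2, z − x ≥ 1, x − y ≥ 3.
Adding all 5 inequalities: the left sides telescope to 0, and the right sides sum to (-3) + 3 + (-2) + 1 + 3 = 2. So 0 ≥ 2, which is false.

Unsatisfiable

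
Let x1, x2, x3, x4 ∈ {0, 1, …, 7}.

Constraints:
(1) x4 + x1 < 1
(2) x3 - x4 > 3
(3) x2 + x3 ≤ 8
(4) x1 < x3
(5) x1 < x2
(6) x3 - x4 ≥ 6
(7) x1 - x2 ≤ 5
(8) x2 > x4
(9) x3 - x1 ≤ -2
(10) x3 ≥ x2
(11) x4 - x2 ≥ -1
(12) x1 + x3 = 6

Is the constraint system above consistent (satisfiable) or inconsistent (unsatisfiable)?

Unsatisfiable

Constraints 6, 7, 9, and 11 give x3 − x4 ≥ 6, x4 − x2 ≥ -1, x2 − x1 ≥ -5, x1 − x3 ≥ 2.
Adding all 4 inequalities: the left sides telescope to 0, and the right sides sum to 6 + (-1) + (-5) + 2 = 2. So 0 ≥ 2, which is false.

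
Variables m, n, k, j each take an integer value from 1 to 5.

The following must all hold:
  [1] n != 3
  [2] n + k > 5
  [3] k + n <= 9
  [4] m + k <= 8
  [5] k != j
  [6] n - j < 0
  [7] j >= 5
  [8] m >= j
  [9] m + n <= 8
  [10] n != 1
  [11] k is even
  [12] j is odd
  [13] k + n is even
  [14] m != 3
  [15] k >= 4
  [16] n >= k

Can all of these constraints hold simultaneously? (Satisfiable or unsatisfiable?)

From constraints 7 and 8: m ≥ j ≥ 5. From constraints 15 and 16: n ≥ k ≥ 4. Hence m + n ≥ 9. But constraint 9 requires m + n ≤ 8, and 8 < 9. Contradiction.

Unsatisfiable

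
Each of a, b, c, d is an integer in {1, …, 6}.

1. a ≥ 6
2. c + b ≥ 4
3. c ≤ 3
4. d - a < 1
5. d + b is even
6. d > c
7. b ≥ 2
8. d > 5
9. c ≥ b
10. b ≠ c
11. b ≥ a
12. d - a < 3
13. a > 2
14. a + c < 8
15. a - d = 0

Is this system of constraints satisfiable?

From constraints 1 and 11: b ≥ a and a ≥ 6, so b ≥ 6. From constraints 3 and 9: b ≤ c and c ≤ 3, so b ≤ 3. But 3 < 6, so no value of b works.

Unsatisfiable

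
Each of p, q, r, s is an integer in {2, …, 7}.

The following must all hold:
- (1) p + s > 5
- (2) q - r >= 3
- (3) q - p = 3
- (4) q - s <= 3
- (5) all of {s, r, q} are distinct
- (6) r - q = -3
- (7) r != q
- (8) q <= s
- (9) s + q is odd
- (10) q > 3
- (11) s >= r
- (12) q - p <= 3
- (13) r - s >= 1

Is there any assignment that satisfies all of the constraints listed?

Unsatisfiable

Constraints 2, 4, and 13 give q − r ≥ 3, r − s ≥ 1, s − q ≥ -3.
Adding all 3 inequalities: the left sides telescope to 0, and the right sides sum to 3 + 1 + (-3) = 1. So 0 ≥ 1, which is false.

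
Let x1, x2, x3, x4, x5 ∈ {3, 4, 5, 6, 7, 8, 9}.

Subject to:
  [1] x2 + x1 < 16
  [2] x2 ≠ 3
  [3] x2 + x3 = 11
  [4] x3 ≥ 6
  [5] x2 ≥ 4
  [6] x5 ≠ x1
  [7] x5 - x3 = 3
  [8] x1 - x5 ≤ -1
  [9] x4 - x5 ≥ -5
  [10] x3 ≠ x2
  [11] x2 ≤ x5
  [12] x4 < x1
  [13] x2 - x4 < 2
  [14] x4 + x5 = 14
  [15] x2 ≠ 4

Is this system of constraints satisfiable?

Satisfiable

Take x1 = 8, x2 = 5, x3 = 6, x4 = 5, x5 = 9. Then constraint 1: x2 + x1 = 13; constraint 3: x2 + x3 = 11; constraint 7: x5 - x3 = 3, and every other listed constraint is also met.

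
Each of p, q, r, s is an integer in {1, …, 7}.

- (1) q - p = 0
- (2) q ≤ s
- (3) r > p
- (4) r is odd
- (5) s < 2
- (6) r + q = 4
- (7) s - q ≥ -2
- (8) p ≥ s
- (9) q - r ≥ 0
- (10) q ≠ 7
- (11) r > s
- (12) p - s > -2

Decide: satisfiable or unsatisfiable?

Constraints 2, 9, and 11 give s < r, r ≤ q, q ≤ s. Chaining: s < r ≤ q ≤ s, which forces s < s — impossible.

Unsatisfiable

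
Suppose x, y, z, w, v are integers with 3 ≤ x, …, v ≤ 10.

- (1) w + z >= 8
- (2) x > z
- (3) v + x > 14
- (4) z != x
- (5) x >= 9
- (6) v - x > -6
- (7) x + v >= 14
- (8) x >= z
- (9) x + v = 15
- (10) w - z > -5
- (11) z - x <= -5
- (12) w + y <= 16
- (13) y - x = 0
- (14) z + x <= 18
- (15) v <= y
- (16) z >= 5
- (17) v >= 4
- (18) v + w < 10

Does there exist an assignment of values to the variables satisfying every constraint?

Satisfiable

Take x = 10, y = 10, z = 5, w = 3, v = 5. Then constraint 1: w + z = 8; constraint 3: v + x = 15, and every other listed constraint is also met.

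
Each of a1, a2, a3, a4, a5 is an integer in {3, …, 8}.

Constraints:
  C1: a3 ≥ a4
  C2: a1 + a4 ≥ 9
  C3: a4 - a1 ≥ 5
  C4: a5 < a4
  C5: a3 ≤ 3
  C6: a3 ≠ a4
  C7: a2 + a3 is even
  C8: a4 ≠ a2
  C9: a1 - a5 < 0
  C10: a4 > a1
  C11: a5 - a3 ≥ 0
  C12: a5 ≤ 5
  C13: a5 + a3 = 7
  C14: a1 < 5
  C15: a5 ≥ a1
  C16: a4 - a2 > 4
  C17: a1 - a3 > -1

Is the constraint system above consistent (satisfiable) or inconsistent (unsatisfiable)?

From constraints 12 and 15: a1 ≤ a5 ≤ 5. From constraints 1 and 5: a4 ≤ a3 ≤ 3. Hence a1 + a4 ≤ 8. But constraint 2 requires a1 + a4 ≥ 9, and 9 > 8. Contradiction.

Unsatisfiable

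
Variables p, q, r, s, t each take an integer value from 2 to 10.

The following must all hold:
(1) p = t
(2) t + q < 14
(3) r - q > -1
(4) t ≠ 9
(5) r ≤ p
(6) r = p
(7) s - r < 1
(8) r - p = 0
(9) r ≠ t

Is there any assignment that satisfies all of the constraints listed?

Unsatisfiable

From constraints 1 and 6, r = p = t, so r = t. But constraint 9 says r ≠ t. Contradiction.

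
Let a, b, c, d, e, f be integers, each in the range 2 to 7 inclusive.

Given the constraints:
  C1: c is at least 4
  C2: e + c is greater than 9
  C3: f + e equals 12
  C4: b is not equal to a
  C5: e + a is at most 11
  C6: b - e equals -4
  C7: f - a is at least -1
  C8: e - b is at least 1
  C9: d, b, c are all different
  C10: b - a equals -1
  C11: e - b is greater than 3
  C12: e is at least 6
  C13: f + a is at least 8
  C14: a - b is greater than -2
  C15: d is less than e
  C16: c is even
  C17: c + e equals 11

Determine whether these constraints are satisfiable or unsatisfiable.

Try a = 4, b = 3, c = 4, d = 5, e = 7, f = 5.
Check constraint 2: e + c = 11; constraint 3: f + e = 12; constraint 5: e + a = 11. The remaining constraints are straightforward to verify.

Satisfiable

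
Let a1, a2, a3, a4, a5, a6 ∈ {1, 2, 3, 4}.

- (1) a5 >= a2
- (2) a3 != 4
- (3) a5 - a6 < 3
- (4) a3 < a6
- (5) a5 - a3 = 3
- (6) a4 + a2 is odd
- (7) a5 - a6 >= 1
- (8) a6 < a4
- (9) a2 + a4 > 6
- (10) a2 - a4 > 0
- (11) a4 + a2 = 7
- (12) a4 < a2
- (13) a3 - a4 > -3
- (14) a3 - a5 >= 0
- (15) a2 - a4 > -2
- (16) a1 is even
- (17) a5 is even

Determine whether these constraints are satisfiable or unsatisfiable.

Constraints 1, 4, 8, 10, and 14 give a6 < a4, a4 < a2, a2 ≤ a5, a5 ≤ a3, a3 < a6. Chaining: a6 < a4 < a2 ≤ a5 ≤ a3 < a6, which forces a6 < a6 — impossible.

Unsatisfiable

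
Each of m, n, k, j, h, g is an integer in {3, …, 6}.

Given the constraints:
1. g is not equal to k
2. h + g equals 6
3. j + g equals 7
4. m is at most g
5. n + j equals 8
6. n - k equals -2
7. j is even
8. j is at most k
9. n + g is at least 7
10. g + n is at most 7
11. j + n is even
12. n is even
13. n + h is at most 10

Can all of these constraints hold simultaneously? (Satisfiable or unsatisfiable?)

The assignment m = 3, n = 4, k = 6, j = 4, h = 3, g = 3 works:
  constraint 2 holds since h + g = 6.
  constraint 3 holds since j + g = 7.
  constraint 5 holds since n + j = 8.
The rest check out directly.

Satisfiable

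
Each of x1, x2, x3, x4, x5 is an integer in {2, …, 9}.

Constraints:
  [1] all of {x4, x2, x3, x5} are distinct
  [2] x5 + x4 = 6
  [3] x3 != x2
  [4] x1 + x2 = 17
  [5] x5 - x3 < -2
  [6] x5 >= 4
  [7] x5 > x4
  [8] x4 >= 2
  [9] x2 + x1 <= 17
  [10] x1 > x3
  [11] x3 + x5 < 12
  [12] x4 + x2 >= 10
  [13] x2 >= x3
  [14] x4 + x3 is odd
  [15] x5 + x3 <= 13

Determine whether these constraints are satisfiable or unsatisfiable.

Try x1 = 8, x2 = 9, x3 = 7, x4 = 2, x5 = 4.
Check constraint 2: x5 + x4 = 6; constraint 4: x1 + x2 = 17. The remaining constraints are straightforward to verify.

Satisfiable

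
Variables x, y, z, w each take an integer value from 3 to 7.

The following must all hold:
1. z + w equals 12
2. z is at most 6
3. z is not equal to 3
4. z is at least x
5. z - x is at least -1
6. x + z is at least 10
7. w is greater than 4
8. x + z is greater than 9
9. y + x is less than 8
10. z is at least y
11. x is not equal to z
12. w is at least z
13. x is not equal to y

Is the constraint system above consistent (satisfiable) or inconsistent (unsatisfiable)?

The assignment x = 4, y = 3, z = 6, w = 6 works:
  constraint 1 holds since z + w = 12.
  constraint 5 holds since z - x = 2.
The rest check out directly.

Satisfiable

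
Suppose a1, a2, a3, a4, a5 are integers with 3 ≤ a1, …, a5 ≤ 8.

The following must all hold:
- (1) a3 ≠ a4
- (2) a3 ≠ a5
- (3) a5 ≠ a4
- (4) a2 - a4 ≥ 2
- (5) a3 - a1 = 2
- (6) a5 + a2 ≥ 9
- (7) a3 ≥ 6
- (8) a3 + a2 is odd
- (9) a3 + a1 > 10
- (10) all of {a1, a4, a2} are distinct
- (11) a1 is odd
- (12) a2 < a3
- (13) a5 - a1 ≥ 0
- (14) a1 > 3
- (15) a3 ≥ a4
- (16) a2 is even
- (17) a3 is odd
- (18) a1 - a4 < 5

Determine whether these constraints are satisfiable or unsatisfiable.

The assignment a1 = 5, a2 = 6, a3 = 7, a4 = 3, a5 = 6 works:
  constraint 4 holds since a2 - a4 = 3.
  constraint 5 holds since a3 - a1 = 2.
  constraint 6 holds since a5 + a2 = 12.
The rest check out directly.

Satisfiable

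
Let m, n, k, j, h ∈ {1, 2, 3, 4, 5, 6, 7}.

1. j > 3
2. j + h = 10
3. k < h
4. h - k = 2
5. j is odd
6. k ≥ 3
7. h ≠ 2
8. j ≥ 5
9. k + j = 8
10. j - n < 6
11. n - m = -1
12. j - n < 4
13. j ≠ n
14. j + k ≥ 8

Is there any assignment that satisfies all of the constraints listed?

Satisfiable

Try m = 3, n = 2, k = 3, j = 5, h = 5.
Check constraint 2: j + h = 10; constraint 4: h - k = 2; constraint 9: k + j = 8. The remaining constraints are straightforward to verify.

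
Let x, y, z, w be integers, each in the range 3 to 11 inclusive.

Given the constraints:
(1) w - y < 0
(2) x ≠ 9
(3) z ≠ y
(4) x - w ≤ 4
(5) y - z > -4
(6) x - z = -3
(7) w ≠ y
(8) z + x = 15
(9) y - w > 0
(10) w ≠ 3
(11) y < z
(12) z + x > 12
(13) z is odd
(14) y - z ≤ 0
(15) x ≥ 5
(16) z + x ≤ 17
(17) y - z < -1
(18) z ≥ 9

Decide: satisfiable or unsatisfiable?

Try x = 6, y = 7, z = 9, w = 5.
Check constraint 1: w - y = -2; constraint 4: x - w = 1; constraint 5: y - z = -2. The remaining constraints are straightforward to verify.

Satisfiable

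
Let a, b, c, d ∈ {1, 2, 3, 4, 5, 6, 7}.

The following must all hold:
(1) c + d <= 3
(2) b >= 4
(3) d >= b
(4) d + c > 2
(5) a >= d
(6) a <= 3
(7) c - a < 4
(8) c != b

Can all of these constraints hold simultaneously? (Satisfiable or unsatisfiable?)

From constraints 2 and 3: d ≥ b and b ≥ 4, so d ≥ 4. From constraints 5 and 6: d ≤ a and a ≤ 3, so d ≤ 3. But 3 < 4, so no value of d works.

Unsatisfiable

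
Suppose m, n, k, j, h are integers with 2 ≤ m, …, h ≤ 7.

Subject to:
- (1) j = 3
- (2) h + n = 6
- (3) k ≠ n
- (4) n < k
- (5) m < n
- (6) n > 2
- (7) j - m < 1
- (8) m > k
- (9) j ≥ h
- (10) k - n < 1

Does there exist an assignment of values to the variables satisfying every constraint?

Unsatisfiable

Constraints 4, 5, and 8 give m < n, n < k, k < m. Chaining: m < n < k < m, which forces m < m — impossible.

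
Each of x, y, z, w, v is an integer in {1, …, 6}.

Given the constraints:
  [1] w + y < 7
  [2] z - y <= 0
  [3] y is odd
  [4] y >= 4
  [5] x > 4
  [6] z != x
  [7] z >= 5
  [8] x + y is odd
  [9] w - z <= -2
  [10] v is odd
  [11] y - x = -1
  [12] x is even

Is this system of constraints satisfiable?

Satisfiable

Try x = 6, y = 5, z = 5, w = 1, v = 3.
Check constraint 1: w + y = 6; constraint 2: z - y = 0. The remaining constraints are straightforward to verify.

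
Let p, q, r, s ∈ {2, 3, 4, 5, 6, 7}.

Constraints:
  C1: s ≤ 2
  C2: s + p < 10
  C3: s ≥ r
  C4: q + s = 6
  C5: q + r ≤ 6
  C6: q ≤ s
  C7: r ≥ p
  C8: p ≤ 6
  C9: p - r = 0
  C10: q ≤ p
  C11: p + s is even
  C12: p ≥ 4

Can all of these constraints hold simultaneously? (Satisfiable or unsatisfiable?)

Unsatisfiable

From constraints 7 and 12: r ≥ p and p ≥ 4, so r ≥ 4. From constraints 1 and 3: r ≤ s and s ≤ 2, so r ≤ 2. But 2 < 4, so no value of r works.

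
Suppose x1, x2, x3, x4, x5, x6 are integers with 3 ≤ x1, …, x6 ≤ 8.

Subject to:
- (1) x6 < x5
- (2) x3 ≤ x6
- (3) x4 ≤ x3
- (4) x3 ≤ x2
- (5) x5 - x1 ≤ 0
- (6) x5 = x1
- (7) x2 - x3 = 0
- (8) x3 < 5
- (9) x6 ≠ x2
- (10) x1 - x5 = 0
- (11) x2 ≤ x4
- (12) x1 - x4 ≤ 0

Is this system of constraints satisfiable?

Unsatisfiable

Constraints 1, 2, 3, 5, and 12 give x5 ≤ x1, x1 ≤ x4, x4 ≤ x3, x3 ≤ x6, x6 < x5. Chaining: x5 ≤ x1 ≤ x4 ≤ x3 ≤ x6 < x5, which forces x5 < x5 — impossible.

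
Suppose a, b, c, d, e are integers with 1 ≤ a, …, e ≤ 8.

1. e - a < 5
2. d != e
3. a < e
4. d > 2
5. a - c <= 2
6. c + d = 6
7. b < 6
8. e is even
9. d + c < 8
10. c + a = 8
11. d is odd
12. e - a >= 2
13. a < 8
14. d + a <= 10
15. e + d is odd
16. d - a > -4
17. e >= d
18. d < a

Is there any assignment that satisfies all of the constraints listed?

Satisfiable

One satisfying assignment is a = 5, b = 3, c = 3, d = 3, e = 8.
For the less obvious constraints — constraint 1: e - a = 3; constraint 5: a - c = 2; constraint 6: c + d = 6 — and the others hold by inspection.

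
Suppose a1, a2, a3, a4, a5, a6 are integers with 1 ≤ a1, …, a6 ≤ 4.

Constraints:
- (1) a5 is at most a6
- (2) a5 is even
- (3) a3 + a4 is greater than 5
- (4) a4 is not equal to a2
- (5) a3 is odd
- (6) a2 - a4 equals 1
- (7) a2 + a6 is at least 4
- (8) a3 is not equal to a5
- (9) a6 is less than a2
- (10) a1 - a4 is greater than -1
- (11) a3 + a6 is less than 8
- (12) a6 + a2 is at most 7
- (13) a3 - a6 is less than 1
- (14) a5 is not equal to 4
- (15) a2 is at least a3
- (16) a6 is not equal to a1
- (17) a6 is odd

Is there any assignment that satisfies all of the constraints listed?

Satisfiable

Take a1 = 4, a2 = 4, a3 = 3, a4 = 3, a5 = 2, a6 = 3. Then constraint 3: a3 + a4 = 6; constraint 6: a2 - a4 = 1; constraint 7: a2 + a6 = 7, and every other listed constraint is also met.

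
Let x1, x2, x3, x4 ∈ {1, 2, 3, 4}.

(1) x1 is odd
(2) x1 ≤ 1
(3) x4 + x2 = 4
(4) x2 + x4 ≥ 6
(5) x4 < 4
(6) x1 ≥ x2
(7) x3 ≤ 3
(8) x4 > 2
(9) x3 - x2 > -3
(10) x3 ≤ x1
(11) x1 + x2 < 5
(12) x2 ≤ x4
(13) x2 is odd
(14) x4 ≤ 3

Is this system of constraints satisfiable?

Unsatisfiable

From constraints 2 and 6: x2 ≤ x1 ≤ 1. From constraint 14: x4 ≤ 3. Hence x2 + x4 ≤ 4. But constraint 4 requires x2 + x4 ≥ 6, and 6 > 4. Contradiction.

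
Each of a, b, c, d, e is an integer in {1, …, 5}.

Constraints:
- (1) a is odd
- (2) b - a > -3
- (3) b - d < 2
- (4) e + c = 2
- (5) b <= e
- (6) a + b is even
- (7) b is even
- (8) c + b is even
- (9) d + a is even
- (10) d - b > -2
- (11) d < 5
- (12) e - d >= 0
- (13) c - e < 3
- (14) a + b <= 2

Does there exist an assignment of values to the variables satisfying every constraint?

Unsatisfiable

Constraint 1 makes a odd and constraint 7 makes b even, so a + b must be odd. Constraint 6 says a + b is even — contradiction.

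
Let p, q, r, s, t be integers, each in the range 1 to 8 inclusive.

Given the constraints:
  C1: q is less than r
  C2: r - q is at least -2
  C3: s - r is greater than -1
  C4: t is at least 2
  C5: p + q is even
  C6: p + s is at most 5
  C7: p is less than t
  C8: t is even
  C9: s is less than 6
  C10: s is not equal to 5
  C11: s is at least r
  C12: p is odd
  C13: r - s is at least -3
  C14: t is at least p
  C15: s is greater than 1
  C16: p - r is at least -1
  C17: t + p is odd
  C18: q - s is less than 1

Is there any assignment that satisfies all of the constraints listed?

Satisfiable

The assignment p = 1, q = 1, r = 2, s = 2, t = 2 works:
  constraint 2 holds since r - q = 1.
  constraint 3 holds since s - r = 0.
The rest check out directly.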